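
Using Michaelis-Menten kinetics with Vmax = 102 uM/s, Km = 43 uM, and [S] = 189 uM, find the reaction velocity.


v = Vmax * [S] / (Km + [S])
v = 102 * 189 / (43 + 189)
v = 83.0948 uM/s

83.0948 uM/s


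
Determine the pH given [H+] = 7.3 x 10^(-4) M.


pH = -log10([H+])
pH = -log10(7.3 x 10^(-4))
pH = 3.1367

3.1367


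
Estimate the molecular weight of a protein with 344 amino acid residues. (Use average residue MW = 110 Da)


MW = n_residues * 110 Da
MW = 344 * 110
MW = 37840 Da

37840 Da


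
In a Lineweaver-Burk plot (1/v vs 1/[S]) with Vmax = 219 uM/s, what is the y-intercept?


y-intercept = 1/Vmax
= 1/219
= 0.0046 s/uM

0.0046 s/uM


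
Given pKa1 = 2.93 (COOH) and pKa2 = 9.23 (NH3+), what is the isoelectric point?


pI = (pKa1 + pKa2) / 2
pI = (2.93 + 9.23) / 2
pI = 6.08

6.08


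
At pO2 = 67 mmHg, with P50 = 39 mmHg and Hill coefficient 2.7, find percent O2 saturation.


Y = pO2^n / (P50^n + pO2^n)
Y = 67^2.7 / (39^2.7 + 67^2.7)
Y = 81.17%

81.17%


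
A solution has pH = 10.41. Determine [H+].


[H+] = 10^(-pH)
[H+] = 10^(-10.41)
[H+] = 3.890e-11 M

3.890e-11 M


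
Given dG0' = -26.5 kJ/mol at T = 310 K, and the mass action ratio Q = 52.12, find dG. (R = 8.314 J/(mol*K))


dG = dG0' + RT * ln(Q) / 1000
dG = -26.5 + 8.314 * 310 * ln(52.12) / 1000
dG = -16.3104 kJ/mol

-16.3104 kJ/mol


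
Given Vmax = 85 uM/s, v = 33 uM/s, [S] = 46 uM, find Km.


Km = [S] * (Vmax - v) / v
Km = 46 * (85 - 33) / 33
Km = 72.4848 uM

72.4848 uM


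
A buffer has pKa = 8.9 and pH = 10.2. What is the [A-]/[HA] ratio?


[A-]/[HA] = 10^(pH - pKa)
= 10^(10.2 - 8.9)
= 19.9526

19.9526


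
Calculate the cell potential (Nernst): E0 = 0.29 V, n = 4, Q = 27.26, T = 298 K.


E = E0 - (RT/nF) * ln(Q)
E = 0.29 - (8.314 * 298 / (4 * 96485)) * ln(27.26)
E = 0.2688 V

0.2688 V


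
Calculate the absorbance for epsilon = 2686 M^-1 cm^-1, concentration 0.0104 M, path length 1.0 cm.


A = epsilon * c * l
A = 2686 * 0.0104 * 1.0
A = 27.9344

27.9344


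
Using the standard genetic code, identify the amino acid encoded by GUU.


Standard genetic code lookup.
Codon GUU -> Val

Val


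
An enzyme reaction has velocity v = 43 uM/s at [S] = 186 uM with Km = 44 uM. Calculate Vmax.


Vmax = v * (Km + [S]) / [S]
Vmax = 43 * (44 + 186) / 186
Vmax = 53.172 uM/s

53.172 uM/s


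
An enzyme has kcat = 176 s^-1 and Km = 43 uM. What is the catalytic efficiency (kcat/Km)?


Catalytic efficiency = kcat / Km
= 176 / 43
= 4.093 uM^-1*s^-1

4.093 uM^-1*s^-1


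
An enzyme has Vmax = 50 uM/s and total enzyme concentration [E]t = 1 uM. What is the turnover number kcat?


kcat = Vmax / [E]t
kcat = 50 / 1
kcat = 50.0 s^-1

50.0 s^-1


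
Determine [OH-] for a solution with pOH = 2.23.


[OH-] = 10^(-pOH)
[OH-] = 10^(-2.23)
[OH-] = 0.0059 M

0.0059 M


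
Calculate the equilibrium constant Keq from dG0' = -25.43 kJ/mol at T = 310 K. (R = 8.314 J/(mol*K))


Keq = exp(-dG0 * 1000 / (R * T))
Keq = exp(-(-25.43) * 1000 / (8.314 * 310))
Keq = 19278.8102

19278.8102


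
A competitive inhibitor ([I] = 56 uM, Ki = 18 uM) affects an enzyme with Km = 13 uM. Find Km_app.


Km_app = Km * (1 + [I]/Ki)
Km_app = 13 * (1 + 56/18)
Km_app = 53.4444 uM

53.4444 uM


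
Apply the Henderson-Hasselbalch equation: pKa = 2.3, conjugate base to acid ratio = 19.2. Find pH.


pH = pKa + log10([A-]/[HA])
pH = 2.3 + log10(19.2)
pH = 3.5833

3.5833


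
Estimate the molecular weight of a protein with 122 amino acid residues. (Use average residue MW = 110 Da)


MW = n_residues * 110 Da
MW = 122 * 110
MW = 13420 Da

13420 Da


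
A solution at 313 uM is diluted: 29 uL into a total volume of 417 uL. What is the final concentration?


C2 = C1 * V1 / V2
C2 = 313 * 29 / 417
C2 = 21.7674 uM

21.7674 uM


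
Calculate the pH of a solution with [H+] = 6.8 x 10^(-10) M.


pH = -log10([H+])
pH = -log10(6.8 x 10^(-10))
pH = 9.1675

9.1675


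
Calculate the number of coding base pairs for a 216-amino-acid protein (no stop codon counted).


Each amino acid = 1 codon = 3 bp
bp = 216 * 3 = 648 bp

648 bp


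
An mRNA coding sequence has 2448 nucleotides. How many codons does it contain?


codons = nucleotides / 3
codons = 2448 / 3 = 816

816


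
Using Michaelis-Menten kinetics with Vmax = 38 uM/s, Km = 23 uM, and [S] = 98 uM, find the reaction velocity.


v = Vmax * [S] / (Km + [S])
v = 38 * 98 / (23 + 98)
v = 30.7769 uM/s

30.7769 uM/s


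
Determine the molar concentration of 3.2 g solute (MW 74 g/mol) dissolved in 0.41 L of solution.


C = (mass / MW) / volume
C = (3.2 / 74) / 0.41
C = 0.1055 M

0.1055 M


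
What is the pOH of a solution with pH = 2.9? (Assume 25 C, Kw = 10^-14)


pOH = 14 - pH
pOH = 14 - 2.9
pOH = 11.1

11.1


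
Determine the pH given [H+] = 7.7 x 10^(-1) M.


pH = -log10([H+])
pH = -log10(7.7 x 10^(-1))
pH = 0.1135

0.1135


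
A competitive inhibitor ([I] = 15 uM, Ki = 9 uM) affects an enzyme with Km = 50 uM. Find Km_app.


Km_app = Km * (1 + [I]/Ki)
Km_app = 50 * (1 + 15/9)
Km_app = 133.3333 uM

133.3333 uM


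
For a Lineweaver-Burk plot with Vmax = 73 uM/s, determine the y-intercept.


y-intercept = 1/Vmax
= 1/73
= 0.0137 s/uM

0.0137 s/uM


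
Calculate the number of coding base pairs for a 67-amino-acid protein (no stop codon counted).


Each amino acid = 1 codon = 3 bp
bp = 67 * 3 = 201 bp

201 bp


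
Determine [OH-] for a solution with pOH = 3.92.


[OH-] = 10^(-pOH)
[OH-] = 10^(-3.92)
[OH-] = 1.202e-04 M

1.202e-04 M


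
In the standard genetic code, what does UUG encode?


Standard genetic code lookup.
Codon UUG -> Leu

Leu


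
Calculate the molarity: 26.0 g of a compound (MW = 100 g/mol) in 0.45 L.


C = (mass / MW) / volume
C = (26.0 / 100) / 0.45
C = 0.5778 M

0.5778 M


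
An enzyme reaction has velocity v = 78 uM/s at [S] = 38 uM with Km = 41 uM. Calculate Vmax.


Vmax = v * (Km + [S]) / [S]
Vmax = 78 * (41 + 38) / 38
Vmax = 162.1579 uM/s

162.1579 uM/s


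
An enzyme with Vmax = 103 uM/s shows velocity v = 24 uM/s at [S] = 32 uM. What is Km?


Km = [S] * (Vmax - v) / v
Km = 32 * (103 - 24) / 24
Km = 105.3333 uM

105.3333 uM


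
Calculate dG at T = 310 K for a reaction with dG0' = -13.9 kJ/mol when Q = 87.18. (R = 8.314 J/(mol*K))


dG = dG0' + RT * ln(Q) / 1000
dG = -13.9 + 8.314 * 310 * ln(87.18) / 1000
dG = -2.3845 kJ/mol

-2.3845 kJ/mol


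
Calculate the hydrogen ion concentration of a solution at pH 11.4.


[H+] = 10^(-pH)
[H+] = 10^(-11.4)
[H+] = 3.981e-12 M

3.981e-12 M


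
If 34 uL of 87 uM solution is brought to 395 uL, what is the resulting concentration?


C2 = C1 * V1 / V2
C2 = 87 * 34 / 395
C2 = 7.4886 uM

7.4886 uM


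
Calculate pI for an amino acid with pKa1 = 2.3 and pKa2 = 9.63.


pI = (pKa1 + pKa2) / 2
pI = (2.3 + 9.63) / 2
pI = 5.965

5.965


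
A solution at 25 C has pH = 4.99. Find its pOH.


pOH = 14 - pH
pOH = 14 - 4.99
pOH = 9.01

9.01


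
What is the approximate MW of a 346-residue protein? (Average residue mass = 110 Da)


MW = n_residues * 110 Da
MW = 346 * 110
MW = 38060 Da

38060 Da


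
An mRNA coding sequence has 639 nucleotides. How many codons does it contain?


codons = nucleotides / 3
codons = 639 / 3 = 213

213


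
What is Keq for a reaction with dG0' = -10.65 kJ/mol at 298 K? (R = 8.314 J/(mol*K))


Keq = exp(-dG0 * 1000 / (R * T))
Keq = exp(-(-10.65) * 1000 / (8.314 * 298))
Keq = 73.594

73.594


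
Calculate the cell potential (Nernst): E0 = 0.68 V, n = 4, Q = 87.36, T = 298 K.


E = E0 - (RT/nF) * ln(Q)
E = 0.68 - (8.314 * 298 / (4 * 96485)) * ln(87.36)
E = 0.6513 V

0.6513 V


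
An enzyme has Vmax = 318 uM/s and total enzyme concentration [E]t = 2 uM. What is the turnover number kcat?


kcat = Vmax / [E]t
kcat = 318 / 2
kcat = 159.0 s^-1

159.0 s^-1


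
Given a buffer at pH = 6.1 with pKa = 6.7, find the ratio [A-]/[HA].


[A-]/[HA] = 10^(pH - pKa)
= 10^(6.1 - 6.7)
= 0.2512

0.2512


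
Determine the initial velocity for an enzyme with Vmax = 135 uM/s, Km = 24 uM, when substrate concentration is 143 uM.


v = Vmax * [S] / (Km + [S])
v = 135 * 143 / (24 + 143)
v = 115.5988 uM/s

115.5988 uM/s


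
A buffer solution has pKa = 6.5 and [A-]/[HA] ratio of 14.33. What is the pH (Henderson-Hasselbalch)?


pH = pKa + log10([A-]/[HA])
pH = 6.5 + log10(14.33)
pH = 7.6562

7.6562


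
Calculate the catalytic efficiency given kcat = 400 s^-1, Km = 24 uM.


Catalytic efficiency = kcat / Km
= 400 / 24
= 16.6667 uM^-1*s^-1

16.6667 uM^-1*s^-1


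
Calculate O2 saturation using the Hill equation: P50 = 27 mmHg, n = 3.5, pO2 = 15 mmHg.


Y = pO2^n / (P50^n + pO2^n)
Y = 15^3.5 / (27^3.5 + 15^3.5)
Y = 11.33%

11.33%


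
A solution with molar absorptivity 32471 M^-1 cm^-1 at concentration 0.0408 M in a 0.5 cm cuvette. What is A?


A = epsilon * c * l
A = 32471 * 0.0408 * 0.5
A = 662.4084

662.4084


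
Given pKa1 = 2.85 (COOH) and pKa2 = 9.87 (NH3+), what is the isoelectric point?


pI = (pKa1 + pKa2) / 2
pI = (2.85 + 9.87) / 2
pI = 6.36

6.36


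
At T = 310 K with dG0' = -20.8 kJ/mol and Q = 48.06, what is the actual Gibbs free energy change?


dG = dG0' + RT * ln(Q) / 1000
dG = -20.8 + 8.314 * 310 * ln(48.06) / 1000
dG = -10.8194 kJ/mol

-10.8194 kJ/mol


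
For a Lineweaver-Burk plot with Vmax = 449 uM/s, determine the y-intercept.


y-intercept = 1/Vmax
= 1/449
= 0.0022 s/uM

0.0022 s/uM


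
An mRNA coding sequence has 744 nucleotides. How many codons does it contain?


codons = nucleotides / 3
codons = 744 / 3 = 248

248


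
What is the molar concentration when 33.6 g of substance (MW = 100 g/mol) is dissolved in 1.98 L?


C = (mass / MW) / volume
C = (33.6 / 100) / 1.98
C = 0.1697 M

0.1697 M


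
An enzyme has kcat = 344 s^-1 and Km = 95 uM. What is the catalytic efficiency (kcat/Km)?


Catalytic efficiency = kcat / Km
= 344 / 95
= 3.6211 uM^-1*s^-1

3.6211 uM^-1*s^-1


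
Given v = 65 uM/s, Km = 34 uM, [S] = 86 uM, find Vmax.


Vmax = v * (Km + [S]) / [S]
Vmax = 65 * (34 + 86) / 86
Vmax = 90.6977 uM/s

90.6977 uM/s


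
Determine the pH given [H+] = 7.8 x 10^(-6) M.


pH = -log10([H+])
pH = -log10(7.8 x 10^(-6))
pH = 5.1079

5.1079


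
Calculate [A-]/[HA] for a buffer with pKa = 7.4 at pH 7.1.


[A-]/[HA] = 10^(pH - pKa)
= 10^(7.1 - 7.4)
= 0.5012

0.5012


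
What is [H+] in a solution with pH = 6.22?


[H+] = 10^(-pH)
[H+] = 10^(-6.22)
[H+] = 6.026e-07 M

6.026e-07 M


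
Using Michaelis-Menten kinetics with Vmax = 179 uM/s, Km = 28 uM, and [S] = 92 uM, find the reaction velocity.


v = Vmax * [S] / (Km + [S])
v = 179 * 92 / (28 + 92)
v = 137.2333 uM/s

137.2333 uM/s


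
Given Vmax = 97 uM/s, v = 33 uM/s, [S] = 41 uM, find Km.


Km = [S] * (Vmax - v) / v
Km = 41 * (97 - 33) / 33
Km = 79.5152 uM

79.5152 uM


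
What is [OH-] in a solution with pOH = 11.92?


[OH-] = 10^(-pOH)
[OH-] = 10^(-11.92)
[OH-] = 1.202e-12 M

1.202e-12 M


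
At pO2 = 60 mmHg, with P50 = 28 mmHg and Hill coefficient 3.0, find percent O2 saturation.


Y = pO2^n / (P50^n + pO2^n)
Y = 60^3.0 / (28^3.0 + 60^3.0)
Y = 90.77%

90.77%


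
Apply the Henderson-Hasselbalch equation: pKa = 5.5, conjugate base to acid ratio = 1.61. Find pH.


pH = pKa + log10([A-]/[HA])
pH = 5.5 + log10(1.61)
pH = 5.7068

5.7068


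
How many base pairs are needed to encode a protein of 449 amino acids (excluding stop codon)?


Each amino acid = 1 codon = 3 bp
bp = 449 * 3 = 1347 bp

1347 bp


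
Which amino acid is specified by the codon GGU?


Standard genetic code lookup.
Codon GGU -> Gly

Gly


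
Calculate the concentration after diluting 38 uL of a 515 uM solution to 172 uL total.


C2 = C1 * V1 / V2
C2 = 515 * 38 / 172
C2 = 113.7791 uM

113.7791 uM


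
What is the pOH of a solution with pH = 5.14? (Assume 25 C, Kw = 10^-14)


pOH = 14 - pH
pOH = 14 - 5.14
pOH = 8.86

8.86


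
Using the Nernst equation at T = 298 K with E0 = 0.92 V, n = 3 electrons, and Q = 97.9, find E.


E = E0 - (RT/nF) * ln(Q)
E = 0.92 - (8.314 * 298 / (3 * 96485)) * ln(97.9)
E = 0.8808 V

0.8808 V


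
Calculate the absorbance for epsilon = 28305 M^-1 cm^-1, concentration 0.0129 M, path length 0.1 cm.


A = epsilon * c * l
A = 28305 * 0.0129 * 0.1
A = 36.5134

36.5134


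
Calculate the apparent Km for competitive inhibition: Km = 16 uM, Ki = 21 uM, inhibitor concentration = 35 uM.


Km_app = Km * (1 + [I]/Ki)
Km_app = 16 * (1 + 35/21)
Km_app = 42.6667 uM

42.6667 uM


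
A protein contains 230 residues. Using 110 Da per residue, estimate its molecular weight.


MW = n_residues * 110 Da
MW = 230 * 110
MW = 25300 Da

25300 Da


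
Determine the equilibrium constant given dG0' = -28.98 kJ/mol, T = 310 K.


Keq = exp(-dG0 * 1000 / (R * T))
Keq = exp(-(-28.98) * 1000 / (8.314 * 310))
Keq = 76431.5575

76431.5575


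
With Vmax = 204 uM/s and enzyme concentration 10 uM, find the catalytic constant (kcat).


kcat = Vmax / [E]t
kcat = 204 / 10
kcat = 20.4 s^-1

20.4 s^-1


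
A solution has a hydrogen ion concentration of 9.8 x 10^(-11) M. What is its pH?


pH = -log10([H+])
pH = -log10(9.8 x 10^(-11))
pH = 10.0088

10.0088


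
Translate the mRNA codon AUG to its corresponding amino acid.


Standard genetic code lookup.
Codon AUG -> Met (start)

Met (start)


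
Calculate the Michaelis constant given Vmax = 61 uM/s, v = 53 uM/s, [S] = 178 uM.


Km = [S] * (Vmax - v) / v
Km = 178 * (61 - 53) / 53
Km = 26.8679 uM

26.8679 uM


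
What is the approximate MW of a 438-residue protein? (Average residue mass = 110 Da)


MW = n_residues * 110 Da
MW = 438 * 110
MW = 48180 Da

48180 Da


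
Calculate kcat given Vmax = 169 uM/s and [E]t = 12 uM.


kcat = Vmax / [E]t
kcat = 169 / 12
kcat = 14.0833 s^-1

14.0833 s^-1


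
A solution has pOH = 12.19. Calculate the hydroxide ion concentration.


[OH-] = 10^(-pOH)
[OH-] = 10^(-12.19)
[OH-] = 6.457e-13 M

6.457e-13 M


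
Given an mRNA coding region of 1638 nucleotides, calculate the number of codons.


codons = nucleotides / 3
codons = 1638 / 3 = 546

546


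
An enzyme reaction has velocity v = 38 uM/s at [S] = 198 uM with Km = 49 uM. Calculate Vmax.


Vmax = v * (Km + [S]) / [S]
Vmax = 38 * (49 + 198) / 198
Vmax = 47.404 uM/s

47.404 uM/s


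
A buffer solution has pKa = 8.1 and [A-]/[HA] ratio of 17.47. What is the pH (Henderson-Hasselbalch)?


pH = pKa + log10([A-]/[HA])
pH = 8.1 + log10(17.47)
pH = 9.3423

9.3423


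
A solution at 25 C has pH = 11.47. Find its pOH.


pOH = 14 - pH
pOH = 14 - 11.47
pOH = 2.53

2.53


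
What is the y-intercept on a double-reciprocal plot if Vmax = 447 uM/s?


y-intercept = 1/Vmax
= 1/447
= 0.0022 s/uM

0.0022 s/uM


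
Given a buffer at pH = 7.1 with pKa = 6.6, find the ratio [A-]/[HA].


[A-]/[HA] = 10^(pH - pKa)
= 10^(7.1 - 6.6)
= 3.1623

3.1623


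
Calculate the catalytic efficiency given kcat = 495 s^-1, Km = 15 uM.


Catalytic efficiency = kcat / Km
= 495 / 15
= 33.0 uM^-1*s^-1

33.0 uM^-1*s^-1


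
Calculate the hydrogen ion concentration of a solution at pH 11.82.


[H+] = 10^(-pH)
[H+] = 10^(-11.82)
[H+] = 1.514e-12 M

1.514e-12 M


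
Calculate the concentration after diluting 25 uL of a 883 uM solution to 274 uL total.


C2 = C1 * V1 / V2
C2 = 883 * 25 / 274
C2 = 80.5657 uM

80.5657 uM


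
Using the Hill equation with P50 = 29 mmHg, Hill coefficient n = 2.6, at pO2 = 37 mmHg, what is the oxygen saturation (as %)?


Y = pO2^n / (P50^n + pO2^n)
Y = 37^2.6 / (29^2.6 + 37^2.6)
Y = 65.33%

65.33%


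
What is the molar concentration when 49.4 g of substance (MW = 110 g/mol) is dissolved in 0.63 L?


C = (mass / MW) / volume
C = (49.4 / 110) / 0.63
C = 0.7128 M

0.7128 M


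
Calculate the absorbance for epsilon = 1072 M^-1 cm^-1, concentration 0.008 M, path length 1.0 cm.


A = epsilon * c * l
A = 1072 * 0.008 * 1.0
A = 8.576

8.576


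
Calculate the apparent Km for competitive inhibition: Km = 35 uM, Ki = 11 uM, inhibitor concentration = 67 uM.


Km_app = Km * (1 + [I]/Ki)
Km_app = 35 * (1 + 67/11)
Km_app = 248.1818 uM

248.1818 uM


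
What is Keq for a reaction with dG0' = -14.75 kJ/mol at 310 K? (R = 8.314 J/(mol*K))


Keq = exp(-dG0 * 1000 / (R * T))
Keq = exp(-(-14.75) * 1000 / (8.314 * 310))
Keq = 305.8071

305.8071


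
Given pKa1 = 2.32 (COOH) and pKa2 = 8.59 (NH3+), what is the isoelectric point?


pI = (pKa1 + pKa2) / 2
pI = (2.32 + 8.59) / 2
pI = 5.455

5.455


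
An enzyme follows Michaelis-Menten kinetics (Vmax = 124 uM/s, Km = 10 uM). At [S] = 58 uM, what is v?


v = Vmax * [S] / (Km + [S])
v = 124 * 58 / (10 + 58)
v = 105.7647 uM/s

105.7647 uM/s


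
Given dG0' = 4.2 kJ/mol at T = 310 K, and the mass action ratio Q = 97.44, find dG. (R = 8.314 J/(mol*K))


dG = dG0' + RT * ln(Q) / 1000
dG = 4.2 + 8.314 * 310 * ln(97.44) / 1000
dG = 16.0023 kJ/mol

16.0023 kJ/mol


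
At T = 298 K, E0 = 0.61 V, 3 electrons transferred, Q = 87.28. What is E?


E = E0 - (RT/nF) * ln(Q)
E = 0.61 - (8.314 * 298 / (3 * 96485)) * ln(87.28)
E = 0.5717 V

0.5717 V


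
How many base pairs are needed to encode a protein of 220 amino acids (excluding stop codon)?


Each amino acid = 1 codon = 3 bp
bp = 220 * 3 = 660 bp

660 bp


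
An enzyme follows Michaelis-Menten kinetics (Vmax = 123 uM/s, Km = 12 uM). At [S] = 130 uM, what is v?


v = Vmax * [S] / (Km + [S])
v = 123 * 130 / (12 + 130)
v = 112.6056 uM/s

112.6056 uM/s


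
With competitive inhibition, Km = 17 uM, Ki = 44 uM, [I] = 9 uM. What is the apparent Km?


Km_app = Km * (1 + [I]/Ki)
Km_app = 17 * (1 + 9/44)
Km_app = 20.4773 uM

20.4773 uM


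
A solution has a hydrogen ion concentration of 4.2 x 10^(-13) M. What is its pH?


pH = -log10([H+])
pH = -log10(4.2 x 10^(-13))
pH = 12.3768

12.3768


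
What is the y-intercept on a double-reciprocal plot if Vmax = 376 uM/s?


y-intercept = 1/Vmax
= 1/376
= 0.0027 s/uM

0.0027 s/uM


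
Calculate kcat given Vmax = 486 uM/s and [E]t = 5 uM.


kcat = Vmax / [E]t
kcat = 486 / 5
kcat = 97.2 s^-1

97.2 s^-1


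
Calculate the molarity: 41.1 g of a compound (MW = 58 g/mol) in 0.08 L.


C = (mass / MW) / volume
C = (41.1 / 58) / 0.08
C = 8.8578 M

8.8578 M


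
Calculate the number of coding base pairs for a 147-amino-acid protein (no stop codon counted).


Each amino acid = 1 codon = 3 bp
bp = 147 * 3 = 441 bp

441 bp


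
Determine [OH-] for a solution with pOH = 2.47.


[OH-] = 10^(-pOH)
[OH-] = 10^(-2.47)
[OH-] = 0.0034 M

0.0034 M


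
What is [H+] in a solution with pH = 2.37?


[H+] = 10^(-pH)
[H+] = 10^(-2.37)
[H+] = 0.0043 M

0.0043 M


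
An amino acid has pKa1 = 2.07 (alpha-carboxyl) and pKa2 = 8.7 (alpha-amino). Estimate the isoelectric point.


pI = (pKa1 + pKa2) / 2
pI = (2.07 + 8.7) / 2
pI = 5.385

5.385


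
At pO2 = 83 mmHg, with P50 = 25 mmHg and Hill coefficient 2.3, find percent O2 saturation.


Y = pO2^n / (P50^n + pO2^n)
Y = 83^2.3 / (25^2.3 + 83^2.3)
Y = 94.05%

94.05%


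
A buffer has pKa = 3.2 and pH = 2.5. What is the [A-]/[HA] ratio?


[A-]/[HA] = 10^(pH - pKa)
= 10^(2.5 - 3.2)
= 0.1995

0.1995


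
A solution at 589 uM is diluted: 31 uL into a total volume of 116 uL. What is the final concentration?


C2 = C1 * V1 / V2
C2 = 589 * 31 / 116
C2 = 157.4052 uM

157.4052 uM


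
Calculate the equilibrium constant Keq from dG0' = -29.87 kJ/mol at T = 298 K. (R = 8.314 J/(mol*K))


Keq = exp(-dG0 * 1000 / (R * T))
Keq = exp(-(-29.87) * 1000 / (8.314 * 298))
Keq = 172156.3245

172156.3245


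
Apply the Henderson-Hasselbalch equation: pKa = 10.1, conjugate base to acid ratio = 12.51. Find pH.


pH = pKa + log10([A-]/[HA])
pH = 10.1 + log10(12.51)
pH = 11.1973

11.1973


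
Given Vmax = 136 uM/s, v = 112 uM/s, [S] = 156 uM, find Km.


Km = [S] * (Vmax - v) / v
Km = 156 * (136 - 112) / 112
Km = 33.4286 uM

33.4286 uM


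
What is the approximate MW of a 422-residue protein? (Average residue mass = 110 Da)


MW = n_residues * 110 Da
MW = 422 * 110
MW = 46420 Da

46420 Da


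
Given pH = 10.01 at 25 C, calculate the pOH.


pOH = 14 - pH
pOH = 14 - 10.01
pOH = 3.99

3.99


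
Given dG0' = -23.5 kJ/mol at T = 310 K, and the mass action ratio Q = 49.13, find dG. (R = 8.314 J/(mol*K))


dG = dG0' + RT * ln(Q) / 1000
dG = -23.5 + 8.314 * 310 * ln(49.13) / 1000
dG = -13.4626 kJ/mol

-13.4626 kJ/mol


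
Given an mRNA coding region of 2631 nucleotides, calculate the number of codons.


codons = nucleotides / 3
codons = 2631 / 3 = 877

877


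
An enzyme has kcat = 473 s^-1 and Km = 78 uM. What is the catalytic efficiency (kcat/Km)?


Catalytic efficiency = kcat / Km
= 473 / 78
= 6.0641 uM^-1*s^-1

6.0641 uM^-1*s^-1


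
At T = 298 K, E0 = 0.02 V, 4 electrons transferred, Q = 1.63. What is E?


E = E0 - (RT/nF) * ln(Q)
E = 0.02 - (8.314 * 298 / (4 * 96485)) * ln(1.63)
E = 0.0169 V

0.0169 V


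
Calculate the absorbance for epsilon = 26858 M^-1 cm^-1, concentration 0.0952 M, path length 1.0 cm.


A = epsilon * c * l
A = 26858 * 0.0952 * 1.0
A = 2556.8816

2556.8816


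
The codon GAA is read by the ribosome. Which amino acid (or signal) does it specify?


Standard genetic code lookup.
Codon GAA -> Glu

Glu


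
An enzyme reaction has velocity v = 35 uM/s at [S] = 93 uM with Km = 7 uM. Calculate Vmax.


Vmax = v * (Km + [S]) / [S]
Vmax = 35 * (7 + 93) / 93
Vmax = 37.6344 uM/s

37.6344 uM/s


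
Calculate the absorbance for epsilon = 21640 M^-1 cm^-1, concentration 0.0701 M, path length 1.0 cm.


A = epsilon * c * l
A = 21640 * 0.0701 * 1.0
A = 1516.964

1516.964


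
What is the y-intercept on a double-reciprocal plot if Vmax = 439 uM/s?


y-intercept = 1/Vmax
= 1/439
= 0.0023 s/uM

0.0023 s/uM


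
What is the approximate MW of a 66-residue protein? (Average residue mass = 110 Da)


MW = n_residues * 110 Da
MW = 66 * 110
MW = 7260 Da

7260 Da


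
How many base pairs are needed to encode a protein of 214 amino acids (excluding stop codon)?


Each amino acid = 1 codon = 3 bp
bp = 214 * 3 = 642 bp

642 bp


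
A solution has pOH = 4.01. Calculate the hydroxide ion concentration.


[OH-] = 10^(-pOH)
[OH-] = 10^(-4.01)
[OH-] = 9.772e-05 M

9.772e-05 M


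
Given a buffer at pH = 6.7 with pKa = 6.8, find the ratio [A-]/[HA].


[A-]/[HA] = 10^(pH - pKa)
= 10^(6.7 - 6.8)
= 0.7943

0.7943


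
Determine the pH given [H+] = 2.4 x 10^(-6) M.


pH = -log10([H+])
pH = -log10(2.4 x 10^(-6))
pH = 5.6198

5.6198


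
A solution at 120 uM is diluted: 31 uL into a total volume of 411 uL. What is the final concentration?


C2 = C1 * V1 / V2
C2 = 120 * 31 / 411
C2 = 9.0511 uM

9.0511 uM


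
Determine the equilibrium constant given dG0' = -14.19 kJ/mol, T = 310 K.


Keq = exp(-dG0 * 1000 / (R * T))
Keq = exp(-(-14.19) * 1000 / (8.314 * 310))
Keq = 246.0848

246.0848


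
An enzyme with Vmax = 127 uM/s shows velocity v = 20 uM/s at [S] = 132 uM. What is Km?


Km = [S] * (Vmax - v) / v
Km = 132 * (127 - 20) / 20
Km = 706.2 uM

706.2 uM


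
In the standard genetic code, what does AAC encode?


Standard genetic code lookup.
Codon AAC -> Asn

Asn


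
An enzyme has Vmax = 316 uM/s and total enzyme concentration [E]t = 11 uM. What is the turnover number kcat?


kcat = Vmax / [E]t
kcat = 316 / 11
kcat = 28.7273 s^-1

28.7273 s^-1


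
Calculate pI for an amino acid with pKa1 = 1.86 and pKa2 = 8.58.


pI = (pKa1 + pKa2) / 2
pI = (1.86 + 8.58) / 2
pI = 5.22

5.22


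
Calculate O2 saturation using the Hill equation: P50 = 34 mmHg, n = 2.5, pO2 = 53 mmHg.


Y = pO2^n / (P50^n + pO2^n)
Y = 53^2.5 / (34^2.5 + 53^2.5)
Y = 75.21%

75.21%


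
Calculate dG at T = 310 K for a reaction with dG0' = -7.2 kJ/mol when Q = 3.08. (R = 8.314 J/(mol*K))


dG = dG0' + RT * ln(Q) / 1000
dG = -7.2 + 8.314 * 310 * ln(3.08) / 1000
dG = -4.3007 kJ/mol

-4.3007 kJ/mol


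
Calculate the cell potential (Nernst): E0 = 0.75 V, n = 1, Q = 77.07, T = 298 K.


E = E0 - (RT/nF) * ln(Q)
E = 0.75 - (8.314 * 298 / (1 * 96485)) * ln(77.07)
E = 0.6384 V

0.6384 V


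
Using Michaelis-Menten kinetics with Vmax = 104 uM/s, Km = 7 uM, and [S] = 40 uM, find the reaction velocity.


v = Vmax * [S] / (Km + [S])
v = 104 * 40 / (7 + 40)
v = 88.5106 uM/s

88.5106 uM/s


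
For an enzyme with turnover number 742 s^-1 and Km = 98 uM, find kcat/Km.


Catalytic efficiency = kcat / Km
= 742 / 98
= 7.5714 uM^-1*s^-1

7.5714 uM^-1*s^-1


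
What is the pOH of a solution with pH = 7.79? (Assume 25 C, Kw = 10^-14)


pOH = 14 - pH
pOH = 14 - 7.79
pOH = 6.21

6.21


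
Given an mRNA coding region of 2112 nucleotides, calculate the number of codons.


codons = nucleotides / 3
codons = 2112 / 3 = 704

704


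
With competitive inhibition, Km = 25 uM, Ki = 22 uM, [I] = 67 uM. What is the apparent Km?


Km_app = Km * (1 + [I]/Ki)
Km_app = 25 * (1 + 67/22)
Km_app = 101.1364 uM

101.1364 uM


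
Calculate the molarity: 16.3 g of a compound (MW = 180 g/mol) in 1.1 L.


C = (mass / MW) / volume
C = (16.3 / 180) / 1.1
C = 0.0823 M

0.0823 M


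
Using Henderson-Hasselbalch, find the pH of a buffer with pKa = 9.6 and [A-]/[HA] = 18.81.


pH = pKa + log10([A-]/[HA])
pH = 9.6 + log10(18.81)
pH = 10.8744

10.8744


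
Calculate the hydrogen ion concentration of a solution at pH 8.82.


[H+] = 10^(-pH)
[H+] = 10^(-8.82)
[H+] = 1.514e-09 M

1.514e-09 M


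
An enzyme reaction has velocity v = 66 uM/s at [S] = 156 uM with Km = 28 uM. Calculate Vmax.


Vmax = v * (Km + [S]) / [S]
Vmax = 66 * (28 + 156) / 156
Vmax = 77.8462 uM/s

77.8462 uM/s


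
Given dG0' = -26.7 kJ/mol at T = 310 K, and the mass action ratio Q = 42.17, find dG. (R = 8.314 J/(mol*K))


dG = dG0' + RT * ln(Q) / 1000
dG = -26.7 + 8.314 * 310 * ln(42.17) / 1000
dG = -17.0563 kJ/mol

-17.0563 kJ/mol


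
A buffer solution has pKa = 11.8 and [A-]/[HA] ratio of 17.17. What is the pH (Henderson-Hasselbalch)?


pH = pKa + log10([A-]/[HA])
pH = 11.8 + log10(17.17)
pH = 13.0348

13.0348


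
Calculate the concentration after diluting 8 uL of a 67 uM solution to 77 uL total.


C2 = C1 * V1 / V2
C2 = 67 * 8 / 77
C2 = 6.961 uM

6.961 uM


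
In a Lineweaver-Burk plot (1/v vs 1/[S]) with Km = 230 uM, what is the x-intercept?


x-intercept = -1/Km
= -1/230
= -0.0043 1/uM

-0.0043 1/uM


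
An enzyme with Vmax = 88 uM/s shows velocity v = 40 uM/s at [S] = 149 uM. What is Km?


Km = [S] * (Vmax - v) / v
Km = 149 * (88 - 40) / 40
Km = 178.8 uM

178.8 uM


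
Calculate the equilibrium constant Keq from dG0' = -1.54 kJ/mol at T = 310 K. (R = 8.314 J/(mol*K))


Keq = exp(-dG0 * 1000 / (R * T))
Keq = exp(-(-1.54) * 1000 / (8.314 * 310))
Keq = 1.8176

1.8176


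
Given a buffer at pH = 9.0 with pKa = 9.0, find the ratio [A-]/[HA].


[A-]/[HA] = 10^(pH - pKa)
= 10^(9.0 - 9.0)
= 1.0

1.0


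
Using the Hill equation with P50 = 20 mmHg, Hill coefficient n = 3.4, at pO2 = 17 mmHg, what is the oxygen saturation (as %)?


Y = pO2^n / (P50^n + pO2^n)
Y = 17^3.4 / (20^3.4 + 17^3.4)
Y = 36.53%

36.53%


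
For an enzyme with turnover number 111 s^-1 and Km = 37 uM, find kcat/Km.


Catalytic efficiency = kcat / Km
= 111 / 37
= 3.0 uM^-1*s^-1

3.0 uM^-1*s^-1


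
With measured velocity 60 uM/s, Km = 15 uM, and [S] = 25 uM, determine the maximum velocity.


Vmax = v * (Km + [S]) / [S]
Vmax = 60 * (15 + 25) / 25
Vmax = 96.0 uM/s

96.0 uM/s


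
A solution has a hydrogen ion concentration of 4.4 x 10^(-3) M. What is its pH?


pH = -log10([H+])
pH = -log10(4.4 x 10^(-3))
pH = 2.3565

2.3565


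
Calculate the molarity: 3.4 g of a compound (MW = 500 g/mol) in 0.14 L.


C = (mass / MW) / volume
C = (3.4 / 500) / 0.14
C = 0.0486 M

0.0486 M


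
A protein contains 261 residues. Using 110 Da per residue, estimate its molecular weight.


MW = n_residues * 110 Da
MW = 261 * 110
MW = 28710 Da

28710 Da


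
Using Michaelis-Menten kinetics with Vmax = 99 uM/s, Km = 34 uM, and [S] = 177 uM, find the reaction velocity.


v = Vmax * [S] / (Km + [S])
v = 99 * 177 / (34 + 177)
v = 83.0474 uM/s

83.0474 uM/s


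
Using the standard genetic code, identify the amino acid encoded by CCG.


Standard genetic code lookup.
Codon CCG -> Pro

Pro


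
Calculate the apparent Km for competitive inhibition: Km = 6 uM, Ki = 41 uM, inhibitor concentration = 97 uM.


Km_app = Km * (1 + [I]/Ki)
Km_app = 6 * (1 + 97/41)
Km_app = 20.1951 uM

20.1951 uM


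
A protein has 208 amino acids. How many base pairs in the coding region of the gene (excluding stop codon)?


Each amino acid = 1 codon = 3 bp
bp = 208 * 3 = 624 bp

624 bp


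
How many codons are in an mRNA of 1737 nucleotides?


codons = nucleotides / 3
codons = 1737 / 3 = 579

579


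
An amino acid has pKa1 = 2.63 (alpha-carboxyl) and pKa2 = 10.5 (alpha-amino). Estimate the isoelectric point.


pI = (pKa1 + pKa2) / 2
pI = (2.63 + 10.5) / 2
pI = 6.565

6.565


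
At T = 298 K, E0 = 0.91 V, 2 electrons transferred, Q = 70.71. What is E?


E = E0 - (RT/nF) * ln(Q)
E = 0.91 - (8.314 * 298 / (2 * 96485)) * ln(70.71)
E = 0.8553 V

0.8553 V


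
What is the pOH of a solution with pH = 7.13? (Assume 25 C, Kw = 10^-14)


pOH = 14 - pH
pOH = 14 - 7.13
pOH = 6.87

6.87


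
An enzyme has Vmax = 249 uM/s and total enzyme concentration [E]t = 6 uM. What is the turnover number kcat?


kcat = Vmax / [E]t
kcat = 249 / 6
kcat = 41.5 s^-1

41.5 s^-1


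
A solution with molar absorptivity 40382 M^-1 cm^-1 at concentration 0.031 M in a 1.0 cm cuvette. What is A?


A = epsilon * c * l
A = 40382 * 0.031 * 1.0
A = 1251.842

1251.842


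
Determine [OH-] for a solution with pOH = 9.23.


[OH-] = 10^(-pOH)
[OH-] = 10^(-9.23)
[OH-] = 5.888e-10 M

5.888e-10 M


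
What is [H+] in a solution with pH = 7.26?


[H+] = 10^(-pH)
[H+] = 10^(-7.26)
[H+] = 5.495e-08 M

5.495e-08 M


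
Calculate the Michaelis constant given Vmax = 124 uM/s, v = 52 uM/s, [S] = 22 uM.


Km = [S] * (Vmax - v) / v
Km = 22 * (124 - 52) / 52
Km = 30.4615 uM

30.4615 uM


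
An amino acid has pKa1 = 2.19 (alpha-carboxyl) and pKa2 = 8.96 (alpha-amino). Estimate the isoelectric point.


pI = (pKa1 + pKa2) / 2
pI = (2.19 + 8.96) / 2
pI = 5.575

5.575


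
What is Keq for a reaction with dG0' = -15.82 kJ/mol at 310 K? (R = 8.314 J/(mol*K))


Keq = exp(-dG0 * 1000 / (R * T))
Keq = exp(-(-15.82) * 1000 / (8.314 * 310))
Keq = 463.178

463.178


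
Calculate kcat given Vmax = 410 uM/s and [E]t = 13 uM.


kcat = Vmax / [E]t
kcat = 410 / 13
kcat = 31.5385 s^-1

31.5385 s^-1


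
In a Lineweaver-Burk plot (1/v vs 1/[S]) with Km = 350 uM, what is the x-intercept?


x-intercept = -1/Km
= -1/350
= -0.0029 1/uM

-0.0029 1/uM


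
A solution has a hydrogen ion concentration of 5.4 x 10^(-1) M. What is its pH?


pH = -log10([H+])
pH = -log10(5.4 x 10^(-1))
pH = 0.2676

0.2676


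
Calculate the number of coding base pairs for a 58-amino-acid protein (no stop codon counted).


Each amino acid = 1 codon = 3 bp
bp = 58 * 3 = 174 bp

174 bp


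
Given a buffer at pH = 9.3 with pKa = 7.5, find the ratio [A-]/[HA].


[A-]/[HA] = 10^(pH - pKa)
= 10^(9.3 - 7.5)
= 63.0957

63.0957


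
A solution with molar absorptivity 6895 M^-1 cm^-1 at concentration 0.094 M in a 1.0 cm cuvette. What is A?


A = epsilon * c * l
A = 6895 * 0.094 * 1.0
A = 648.13

648.13


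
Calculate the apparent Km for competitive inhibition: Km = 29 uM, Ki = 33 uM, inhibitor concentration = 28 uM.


Km_app = Km * (1 + [I]/Ki)
Km_app = 29 * (1 + 28/33)
Km_app = 53.6061 uM

53.6061 uM


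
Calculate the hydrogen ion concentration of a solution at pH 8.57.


[H+] = 10^(-pH)
[H+] = 10^(-8.57)
[H+] = 2.692e-09 M

2.692e-09 M


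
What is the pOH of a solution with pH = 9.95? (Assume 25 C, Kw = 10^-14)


pOH = 14 - pH
pOH = 14 - 9.95
pOH = 4.05

4.05


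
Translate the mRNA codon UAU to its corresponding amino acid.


Standard genetic code lookup.
Codon UAU -> Tyr

Tyr


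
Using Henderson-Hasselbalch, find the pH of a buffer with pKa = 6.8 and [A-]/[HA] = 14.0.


pH = pKa + log10([A-]/[HA])
pH = 6.8 + log10(14.0)
pH = 7.9461

7.9461


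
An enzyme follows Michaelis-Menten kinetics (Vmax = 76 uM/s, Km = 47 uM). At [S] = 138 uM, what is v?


v = Vmax * [S] / (Km + [S])
v = 76 * 138 / (47 + 138)
v = 56.6919 uM/s

56.6919 uM/s


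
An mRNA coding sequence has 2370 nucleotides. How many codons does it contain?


codons = nucleotides / 3
codons = 2370 / 3 = 790

790


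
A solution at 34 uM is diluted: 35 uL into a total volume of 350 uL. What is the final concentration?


C2 = C1 * V1 / V2
C2 = 34 * 35 / 350
C2 = 3.4 uM

3.4 uM


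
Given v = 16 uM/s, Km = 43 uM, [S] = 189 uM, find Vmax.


Vmax = v * (Km + [S]) / [S]
Vmax = 16 * (43 + 189) / 189
Vmax = 19.6402 uM/s

19.6402 uM/s


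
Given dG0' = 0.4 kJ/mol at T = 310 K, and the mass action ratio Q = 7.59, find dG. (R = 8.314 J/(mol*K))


dG = dG0' + RT * ln(Q) / 1000
dG = 0.4 + 8.314 * 310 * ln(7.59) / 1000
dG = 5.6238 kJ/mol

5.6238 kJ/mol


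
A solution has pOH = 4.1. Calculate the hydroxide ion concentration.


[OH-] = 10^(-pOH)
[OH-] = 10^(-4.1)
[OH-] = 7.943e-05 M

7.943e-05 M


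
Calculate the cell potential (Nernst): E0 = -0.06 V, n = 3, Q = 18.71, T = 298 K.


E = E0 - (RT/nF) * ln(Q)
E = -0.06 - (8.314 * 298 / (3 * 96485)) * ln(18.71)
E = -0.0851 V

-0.0851 V


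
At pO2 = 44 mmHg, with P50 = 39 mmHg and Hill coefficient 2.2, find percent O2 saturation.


Y = pO2^n / (P50^n + pO2^n)
Y = 44^2.2 / (39^2.2 + 44^2.2)
Y = 56.6%

56.6%


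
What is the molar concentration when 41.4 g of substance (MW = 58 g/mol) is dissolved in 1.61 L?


C = (mass / MW) / volume
C = (41.4 / 58) / 1.61
C = 0.4433 M

0.4433 M


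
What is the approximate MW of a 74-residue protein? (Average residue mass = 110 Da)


MW = n_residues * 110 Da
MW = 74 * 110
MW = 8140 Da

8140 Da


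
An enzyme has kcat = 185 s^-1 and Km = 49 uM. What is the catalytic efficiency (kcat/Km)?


Catalytic efficiency = kcat / Km
= 185 / 49
= 3.7755 uM^-1*s^-1

3.7755 uM^-1*s^-1


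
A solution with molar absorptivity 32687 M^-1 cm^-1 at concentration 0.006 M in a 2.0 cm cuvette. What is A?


A = epsilon * c * l
A = 32687 * 0.006 * 2.0
A = 392.244

392.244


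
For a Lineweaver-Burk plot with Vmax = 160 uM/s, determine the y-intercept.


y-intercept = 1/Vmax
= 1/160
= 0.0063 s/uM

0.0063 s/uM


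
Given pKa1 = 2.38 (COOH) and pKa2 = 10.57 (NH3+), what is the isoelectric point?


pI = (pKa1 + pKa2) / 2
pI = (2.38 + 10.57) / 2
pI = 6.475

6.475


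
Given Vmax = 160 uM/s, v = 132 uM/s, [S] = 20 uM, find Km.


Km = [S] * (Vmax - v) / v
Km = 20 * (160 - 132) / 132
Km = 4.2424 uM

4.2424 uM


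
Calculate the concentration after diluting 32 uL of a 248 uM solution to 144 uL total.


C2 = C1 * V1 / V2
C2 = 248 * 32 / 144
C2 = 55.1111 uM

55.1111 uM


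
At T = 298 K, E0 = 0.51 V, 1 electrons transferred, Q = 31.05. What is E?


E = E0 - (RT/nF) * ln(Q)
E = 0.51 - (8.314 * 298 / (1 * 96485)) * ln(31.05)
E = 0.4218 V

0.4218 V


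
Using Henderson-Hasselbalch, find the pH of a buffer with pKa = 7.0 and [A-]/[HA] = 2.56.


pH = pKa + log10([A-]/[HA])
pH = 7.0 + log10(2.56)
pH = 7.4082

7.4082


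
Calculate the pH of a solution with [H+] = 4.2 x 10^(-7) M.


pH = -log10([H+])
pH = -log10(4.2 x 10^(-7))
pH = 6.3768

6.3768


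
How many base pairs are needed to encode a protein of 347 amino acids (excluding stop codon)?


Each amino acid = 1 codon = 3 bp
bp = 347 * 3 = 1041 bp

1041 bp


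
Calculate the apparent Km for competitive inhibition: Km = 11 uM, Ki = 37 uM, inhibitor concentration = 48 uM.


Km_app = Km * (1 + [I]/Ki)
Km_app = 11 * (1 + 48/37)
Km_app = 25.2703 uM

25.2703 uM


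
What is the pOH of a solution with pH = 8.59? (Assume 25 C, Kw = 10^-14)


pOH = 14 - pH
pOH = 14 - 8.59
pOH = 5.41

5.41


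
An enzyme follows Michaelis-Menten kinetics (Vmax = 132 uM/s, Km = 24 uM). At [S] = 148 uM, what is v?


v = Vmax * [S] / (Km + [S])
v = 132 * 148 / (24 + 148)
v = 113.5814 uM/s

113.5814 uM/s


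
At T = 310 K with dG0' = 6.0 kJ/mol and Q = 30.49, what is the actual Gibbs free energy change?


dG = dG0' + RT * ln(Q) / 1000
dG = 6.0 + 8.314 * 310 * ln(30.49) / 1000
dG = 14.8078 kJ/mol

14.8078 kJ/mol


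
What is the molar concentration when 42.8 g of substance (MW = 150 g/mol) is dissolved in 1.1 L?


C = (mass / MW) / volume
C = (42.8 / 150) / 1.1
C = 0.2594 M

0.2594 M


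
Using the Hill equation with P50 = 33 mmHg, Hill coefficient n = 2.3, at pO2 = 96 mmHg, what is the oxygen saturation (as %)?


Y = pO2^n / (P50^n + pO2^n)
Y = 96^2.3 / (33^2.3 + 96^2.3)
Y = 92.1%

92.1%


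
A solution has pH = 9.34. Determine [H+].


[H+] = 10^(-pH)
[H+] = 10^(-9.34)
[H+] = 4.571e-10 M

4.571e-10 M


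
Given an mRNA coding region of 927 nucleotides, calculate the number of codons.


codons = nucleotides / 3
codons = 927 / 3 = 309

309


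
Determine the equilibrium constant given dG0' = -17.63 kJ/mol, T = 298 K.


Keq = exp(-dG0 * 1000 / (R * T))
Keq = exp(-(-17.63) * 1000 / (8.314 * 298))
Keq = 1231.3145

1231.3145


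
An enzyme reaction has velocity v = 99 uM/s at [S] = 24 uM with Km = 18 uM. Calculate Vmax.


Vmax = v * (Km + [S]) / [S]
Vmax = 99 * (18 + 24) / 24
Vmax = 173.25 uM/s

173.25 uM/s


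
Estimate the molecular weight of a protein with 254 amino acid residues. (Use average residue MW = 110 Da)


MW = n_residues * 110 Da
MW = 254 * 110
MW = 27940 Da

27940 Da


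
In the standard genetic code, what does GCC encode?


Standard genetic code lookup.
Codon GCC -> Ala

Ala


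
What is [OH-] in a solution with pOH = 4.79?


[OH-] = 10^(-pOH)
[OH-] = 10^(-4.79)
[OH-] = 1.622e-05 M

1.622e-05 M


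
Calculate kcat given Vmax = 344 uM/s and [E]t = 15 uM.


kcat = Vmax / [E]t
kcat = 344 / 15
kcat = 22.9333 s^-1

22.9333 s^-1


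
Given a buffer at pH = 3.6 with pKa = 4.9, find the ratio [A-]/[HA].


[A-]/[HA] = 10^(pH - pKa)
= 10^(3.6 - 4.9)
= 0.0501

0.0501


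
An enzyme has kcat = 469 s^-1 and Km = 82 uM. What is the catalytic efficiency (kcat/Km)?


Catalytic efficiency = kcat / Km
= 469 / 82
= 5.7195 uM^-1*s^-1

5.7195 uM^-1*s^-1


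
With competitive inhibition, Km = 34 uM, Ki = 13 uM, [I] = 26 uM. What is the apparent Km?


Km_app = Km * (1 + [I]/Ki)
Km_app = 34 * (1 + 26/13)
Km_app = 102.0 uM

102.0 uM


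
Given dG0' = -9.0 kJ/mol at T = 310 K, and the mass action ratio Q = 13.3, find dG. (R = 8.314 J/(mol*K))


dG = dG0' + RT * ln(Q) / 1000
dG = -9.0 + 8.314 * 310 * ln(13.3) / 1000
dG = -2.3305 kJ/mol

-2.3305 kJ/mol


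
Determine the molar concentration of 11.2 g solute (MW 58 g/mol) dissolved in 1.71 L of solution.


C = (mass / MW) / volume
C = (11.2 / 58) / 1.71
C = 0.1129 M

0.1129 M


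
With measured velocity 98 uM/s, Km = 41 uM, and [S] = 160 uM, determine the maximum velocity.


Vmax = v * (Km + [S]) / [S]
Vmax = 98 * (41 + 160) / 160
Vmax = 123.1125 uM/s

123.1125 uM/s


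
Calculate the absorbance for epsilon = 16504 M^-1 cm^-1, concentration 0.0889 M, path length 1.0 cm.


A = epsilon * c * l
A = 16504 * 0.0889 * 1.0
A = 1467.2056

1467.2056
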